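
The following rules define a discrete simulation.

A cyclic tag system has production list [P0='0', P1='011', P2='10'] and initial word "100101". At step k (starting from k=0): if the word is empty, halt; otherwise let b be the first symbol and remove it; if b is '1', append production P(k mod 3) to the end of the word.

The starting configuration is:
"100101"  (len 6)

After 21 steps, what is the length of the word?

5

0) "100101"  (len 6)
1) "001010"  (len 6)
2) "01010"  (len 5)
3) "1010"  (len 4)
4) "0100"  (len 4)
5) "100"  (len 3)
6) "0010"  (len 4)
7) "010"  (len 3)
8) "10"  (len 2)
9) "010"  (len 3)
10) "10"  (len 2)
11) "0011"  (len 4)
12) "011"  (len 3)
13) "11"  (len 2)
14) "1011"  (len 4)
15) "01110"  (len 5)
16) "1110"  (len 4)
17) "110011"  (len 6)
18) "1001110"  (len 7)
19) "0011100"  (len 7)
20) "011100"  (len 6)
21) "11100"  (len 5)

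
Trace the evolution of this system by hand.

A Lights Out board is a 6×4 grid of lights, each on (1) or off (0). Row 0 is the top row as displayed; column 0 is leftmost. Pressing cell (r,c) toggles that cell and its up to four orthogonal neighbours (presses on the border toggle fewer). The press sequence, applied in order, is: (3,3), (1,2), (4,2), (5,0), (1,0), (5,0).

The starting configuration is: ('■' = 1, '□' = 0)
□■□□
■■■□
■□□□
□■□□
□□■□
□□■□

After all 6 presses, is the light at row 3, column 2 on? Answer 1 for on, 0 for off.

0

step 0: □■□□
■■■□
■□□□
□■□□
□□■□
□□■□
step 1: □■□□
■■■□
■□□■
□■■■
□□■■
□□■□
step 2: □■■□
■□□■
■□■■
□■■■
□□■■
□□■□
step 3: □■■□
■□□■
■□■■
□■□■
□■□□
□□□□
step 4: □■■□
■□□■
■□■■
□■□■
■■□□
■■□□
step 5: ■■■□
□■□■
□□■■
□■□■
■■□□
■■□□
step 6: ■■■□
□■□■
□□■■
□■□■
□■□□
□□□□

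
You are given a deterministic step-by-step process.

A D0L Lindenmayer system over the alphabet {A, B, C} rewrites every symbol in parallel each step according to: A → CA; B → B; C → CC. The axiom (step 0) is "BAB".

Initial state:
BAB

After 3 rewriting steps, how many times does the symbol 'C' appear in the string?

7

t=0: BAB
t=1: BCAB
t=2: BCCCAB
t=3: BCCCCCCCAB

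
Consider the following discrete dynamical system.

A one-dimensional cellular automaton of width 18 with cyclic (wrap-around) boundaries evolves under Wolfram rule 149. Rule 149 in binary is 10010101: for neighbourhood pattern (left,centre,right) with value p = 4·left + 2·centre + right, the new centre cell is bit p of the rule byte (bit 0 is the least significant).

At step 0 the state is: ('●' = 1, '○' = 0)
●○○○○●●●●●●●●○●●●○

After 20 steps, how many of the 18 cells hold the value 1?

9

step 0: ●○○○○●●●●●●●●○●●●○
step 1: ●●●●○○●●●●●●○○○●○○
step 2: ○●●○●○○●●●●○●●○●●○
step 3: ○○○○●●○○●●○○○○○○○●
step 4: ●●●○○○●○○○●●●●●●○●
step 5: ●●○●●○●●●○○●●●●○○○
step 6: ○○○○○○○●○●○○●●○●●○
step 7: ●●●●●●○●○●●○○○○○○●
step 8: ●●●●●○○●○○○●●●●●○○
step 9: ○●●●○●○●●●○○●●●○●○
step 10: ○○●○○●○○●○●○○●○○●●
step 11: ●○●●○●●○●○●●○●●○○○
step 12: ●○○○○○○○●○○○○○○●●○
step 13: ●●●●●●●○●●●●●●○○○○
step 14: ○●●●●●○○○●●●●○●●●○
step 15: ○○●●●○●●○○●●○○○●○●
step 16: ●○○●○○○○●○○○●●○●○●
step 17: ○●○●●●●○●●●○○○○●○○
step 18: ○●○○●●○○○●○●●●○●●●
step 19: ○●●○○○●●○●○○●○○○●○
step 20: ○○○●●○○○○●●○●●●○●●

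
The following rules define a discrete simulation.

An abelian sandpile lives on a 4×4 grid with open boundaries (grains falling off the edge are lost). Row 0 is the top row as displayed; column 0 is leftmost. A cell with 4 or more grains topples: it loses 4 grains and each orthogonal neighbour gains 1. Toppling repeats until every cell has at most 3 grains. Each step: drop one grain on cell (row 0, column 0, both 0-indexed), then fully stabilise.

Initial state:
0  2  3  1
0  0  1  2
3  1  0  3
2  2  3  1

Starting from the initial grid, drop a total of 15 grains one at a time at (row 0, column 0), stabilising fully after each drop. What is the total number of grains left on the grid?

t=0: 0  2  3  1
0  0  1  2
3  1  0  3
2  2  3  1
t=1: 1  2  3  1
0  0  1  2
3  1  0  3
2  2  3  1
t=2: 2  2  3  1
0  0  1  2
3  1  0  3
2  2  3  1
t=3: 3  2  3  1
0  0  1  2
3  1  0  3
2  2  3  1
t=4: 0  3  3  1
1  0  1  2
3  1  0  3
2  2  3  1
t=5: 1  3  3  1
1  0  1  2
3  1  0  3
2  2  3  1
t=6: 2  3  3  1
1  0  1  2
3  1  0  3
2  2  3  1
t=7: 3  3  3  1
1  0  1  2
3  1  0  3
2  2  3  1
t=8: 1  1  0  2
2  1  2  2
3  1  0  3
2  2  3  1
t=9: 2  1  0  2
2  1  2  2
3  1  0  3
2  2  3  1
t=10: 3  1  0  2
2  1  2  2
3  1  0  3
2  2  3  1
t=11: 0  2  0  2
3  1  2  2
3  1  0  3
2  2  3  1
t=12: 1  2  0  2
3  1  2  2
3  1  0  3
2  2  3  1
t=13: 2  2  0  2
3  1  2  2
3  1  0  3
2  2  3  1
t=14: 3  2  0  2
3  1  2  2
3  1  0  3
2  2  3  1
t=15: 1  3  0  2
1  2  2  2
0  2  0  3
3  2  3  1

27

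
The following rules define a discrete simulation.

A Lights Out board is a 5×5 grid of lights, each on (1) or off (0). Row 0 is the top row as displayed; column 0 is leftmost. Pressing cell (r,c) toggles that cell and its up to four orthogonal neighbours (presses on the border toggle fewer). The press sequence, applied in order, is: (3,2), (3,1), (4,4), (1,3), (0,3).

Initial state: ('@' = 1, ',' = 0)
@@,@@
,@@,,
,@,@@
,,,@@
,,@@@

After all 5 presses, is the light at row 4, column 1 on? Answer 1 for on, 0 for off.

1

t=0: @@,@@
,@@,,
,@,@@
,,,@@
,,@@@
t=1: @@,@@
,@@,,
,@@@@
,@@,@
,,,@@
t=2: @@,@@
,@@,,
,,@@@
@,,,@
,@,@@
t=3: @@,@@
,@@,,
,,@@@
@,,,,
,@,,,
t=4: @@,,@
,@,@@
,,@,@
@,,,,
,@,,,
t=5: @@@@,
,@,,@
,,@,@
@,,,,
,@,,,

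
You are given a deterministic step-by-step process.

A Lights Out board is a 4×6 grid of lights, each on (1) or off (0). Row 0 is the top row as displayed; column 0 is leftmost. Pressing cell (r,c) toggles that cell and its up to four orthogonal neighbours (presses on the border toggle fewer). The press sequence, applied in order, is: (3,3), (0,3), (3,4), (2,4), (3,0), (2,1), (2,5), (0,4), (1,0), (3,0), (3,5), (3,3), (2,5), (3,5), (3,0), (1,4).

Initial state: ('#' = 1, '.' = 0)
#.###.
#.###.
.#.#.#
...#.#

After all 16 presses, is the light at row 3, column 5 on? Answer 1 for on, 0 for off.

0

[0] #.###.
#.###.
.#.#.#
...#.#
[1] #.###.
#.###.
.#...#
..#.##
[2] #.....
#.#.#.
.#...#
..#.##
[3] #.....
#.#.#.
.#..##
..##..
[4] #.....
#.#...
.#.#..
..###.
[5] #.....
#.#...
##.#..
#####.
[6] #.....
###...
..##..
#.###.
[7] #.....
###..#
..####
#.####
[8] #..###
###.##
..####
#.####
[9] ...###
..#.##
#.####
#.####
[10] ...###
..#.##
..####
.#####
[11] ...###
..#.##
..###.
.###..
[12] ...###
..#.##
..#.#.
.#..#.
[13] ...###
..#.#.
..#..#
.#..##
[14] ...###
..#.#.
..#...
.#....
[15] ...###
..#.#.
#.#...
#.....
[16] ...#.#
..##.#
#.#.#.
#.....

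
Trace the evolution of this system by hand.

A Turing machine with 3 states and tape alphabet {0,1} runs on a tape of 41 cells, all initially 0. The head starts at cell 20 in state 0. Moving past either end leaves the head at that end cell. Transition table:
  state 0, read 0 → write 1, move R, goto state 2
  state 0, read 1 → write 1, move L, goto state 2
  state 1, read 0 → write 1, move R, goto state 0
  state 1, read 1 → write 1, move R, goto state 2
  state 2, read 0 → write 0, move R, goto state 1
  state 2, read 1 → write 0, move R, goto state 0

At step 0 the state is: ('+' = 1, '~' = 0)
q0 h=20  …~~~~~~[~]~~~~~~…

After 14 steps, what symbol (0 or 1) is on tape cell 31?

t=0: q0 h=20  …~~~~~~[~]~~~~~~…
t=1: q2 h=21  …~~~~~+[~]~~~~~~…
t=2: q1 h=22  …~~~~+~[~]~~~~~~…
t=3: q0 h=23  …~~~+~+[~]~~~~~~…
t=4: q2 h=24  …~~+~++[~]~~~~~~…
t=5: q1 h=25  …~+~++~[~]~~~~~~…
t=6: q0 h=26  …+~++~+[~]~~~~~~…
t=7: q2 h=27  …~++~++[~]~~~~~~…
t=8: q1 h=28  …++~++~[~]~~~~~~…
t=9: q0 h=29  …+~++~+[~]~~~~~~…
t=10: q2 h=30  …~++~++[~]~~~~~~…
t=11: q1 h=31  …++~++~[~]~~~~~~…
t=12: q0 h=32  …+~++~+[~]~~~~~~…
t=13: q2 h=33  …~++~++[~]~~~~~~…
t=14: q1 h=34  …++~++~[~]~~~~~~|

1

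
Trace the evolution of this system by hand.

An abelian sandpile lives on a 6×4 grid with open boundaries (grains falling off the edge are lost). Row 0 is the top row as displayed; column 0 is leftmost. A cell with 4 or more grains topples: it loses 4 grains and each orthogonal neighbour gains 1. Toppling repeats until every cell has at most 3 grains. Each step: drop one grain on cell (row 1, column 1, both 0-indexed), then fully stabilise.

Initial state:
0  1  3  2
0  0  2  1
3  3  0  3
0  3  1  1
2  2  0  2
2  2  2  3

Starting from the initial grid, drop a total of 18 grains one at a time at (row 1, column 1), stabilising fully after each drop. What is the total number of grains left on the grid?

gen 0: 0  1  3  2
0  0  2  1
3  3  0  3
0  3  1  1
2  2  0  2
2  2  2  3
gen 1: 0  1  3  2
0  1  2  1
3  3  0  3
0  3  1  1
2  2  0  2
2  2  2  3
gen 2: 0  1  3  2
0  2  2  1
3  3  0  3
0  3  1  1
2  2  0  2
2  2  2  3
gen 3: 0  1  3  2
0  3  2  1
3  3  0  3
0  3  1  1
2  2  0  2
2  2  2  3
gen 4: 0  2  3  2
2  1  3  1
0  2  1  3
2  0  2  1
2  3  0  2
2  2  2  3
gen 5: 0  2  3  2
2  2  3  1
0  2  1  3
2  0  2  1
2  3  0  2
2  2  2  3
gen 6: 0  2  3  2
2  3  3  1
0  2  1  3
2  0  2  1
2  3  0  2
2  2  2  3
gen 7: 1  0  1  3
3  2  1  2
0  3  2  3
2  0  2  1
2  3  0  2
2  2  2  3
gen 8: 1  0  1  3
3  3  1  2
0  3  2  3
2  0  2  1
2  3  0  2
2  2  2  3
gen 9: 2  1  1  3
0  2  2  2
2  0  3  3
2  1  2  1
2  3  0  2
2  2  2  3
gen 10: 2  1  1  3
0  3  2  2
2  0  3  3
2  1  2  1
2  3  0  2
2  2  2  3
gen 11: 2  2  1  3
1  0  3  2
2  1  3  3
2  1  2  1
2  3  0  2
2  2  2  3
gen 12: 2  2  1  3
1  1  3  2
2  1  3  3
2  1  2  1
2  3  0  2
2  2  2  3
gen 13: 2  2  1  3
1  2  3  2
2  1  3  3
2  1  2  1
2  3  0  2
2  2  2  3
gen 14: 2  2  1  3
1  3  3  2
2  1  3  3
2  1  2  1
2  3  0  2
2  2  2  3
gen 15: 2  3  3  0
2  1  2  1
2  3  1  1
2  1  3  2
2  3  0  2
2  2  2  3
gen 16: 2  3  3  0
2  2  2  1
2  3  1  1
2  1  3  2
2  3  0  2
2  2  2  3
gen 17: 2  3  3  0
2  3  2  1
2  3  1  1
2  1  3  2
2  3  0  2
2  2  2  3
gen 18: 3  1  1  1
3  3  0  2
3  0  3  1
2  2  3  2
2  3  0  2
2  2  2  3

46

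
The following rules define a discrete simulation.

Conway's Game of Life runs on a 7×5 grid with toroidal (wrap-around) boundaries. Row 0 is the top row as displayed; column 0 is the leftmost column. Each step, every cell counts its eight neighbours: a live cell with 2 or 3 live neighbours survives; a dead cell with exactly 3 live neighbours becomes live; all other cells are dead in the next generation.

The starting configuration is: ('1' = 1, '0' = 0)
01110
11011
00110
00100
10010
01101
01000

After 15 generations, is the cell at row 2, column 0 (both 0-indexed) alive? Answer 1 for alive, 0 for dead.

1

gen 0: 01110
11011
00110
00100
10010
01101
01000
gen 1: 00010
10000
10000
01101
10011
01111
00000
gen 2: 00000
00001
10001
01100
00000
01100
00001
gen 3: 00000
10001
11011
11000
00000
00000
00000
gen 4: 00000
01010
00110
01100
00000
00000
00000
gen 5: 00000
00010
00010
01110
00000
00000
00000
gen 6: 00000
00000
00011
00110
00100
00000
00000
gen 7: 00000
00000
00111
00101
00110
00000
00000
gen 8: 00000
00010
00101
01001
00110
00000
00000
gen 9: 00000
00010
10101
11001
00110
00000
00000
gen 10: 00000
00011
00100
00000
11111
00000
00000
gen 11: 00000
00010
00010
10001
11111
11111
00000
gen 12: 00000
00000
00010
00000
00000
00000
11111
gen 13: 11111
00000
00000
00000
00000
11111
11111
gen 14: 00000
11111
00000
00000
11111
00000
00000
gen 15: 11111
11111
11111
11111
11111
11111
00000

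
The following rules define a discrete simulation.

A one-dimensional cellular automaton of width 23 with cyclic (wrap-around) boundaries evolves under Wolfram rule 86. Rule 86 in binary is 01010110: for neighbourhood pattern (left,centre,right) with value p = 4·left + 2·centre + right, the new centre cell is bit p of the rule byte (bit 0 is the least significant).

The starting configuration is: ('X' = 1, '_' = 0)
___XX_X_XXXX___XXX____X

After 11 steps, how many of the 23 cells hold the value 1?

13

[0] ___XX_X_XXXX___XXX____X
[1] X_X_X_X____XX_X__XX__XX
[2] X_X_X_XX__X_X_XXX_XXX__
[3] X_X_X__XXXX_X___X___XXX
[4] X_X_XXX___X_XX_XXX_X___
[5] X_X___XX_XX__X___X_XX_X
[6] X_XX_X_X__XXXXX_XX__X__
[7] X__X_X_XXX____X__XXXXXX
[8] XXXX_X___XX__XXXX______
[9] ___X_XX_X_XXX___XX____X
[10] X_XX__X_X___XX_X_XX__XX
[11] X__XXXX_XX_X_X_X__XXX__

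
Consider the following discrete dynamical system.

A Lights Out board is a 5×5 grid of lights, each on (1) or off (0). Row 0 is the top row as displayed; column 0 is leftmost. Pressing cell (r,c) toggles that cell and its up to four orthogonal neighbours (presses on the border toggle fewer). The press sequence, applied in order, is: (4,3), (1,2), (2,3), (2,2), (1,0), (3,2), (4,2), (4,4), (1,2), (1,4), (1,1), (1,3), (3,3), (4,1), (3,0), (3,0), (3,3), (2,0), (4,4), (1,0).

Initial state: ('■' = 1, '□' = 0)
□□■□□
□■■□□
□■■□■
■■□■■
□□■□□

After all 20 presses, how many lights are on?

t=0: □□■□□
□■■□□
□■■□■
■■□■■
□□■□□
t=1: □□■□□
□■■□□
□■■□■
■■□□■
□□□■■
t=2: □□□□□
□□□■□
□■□□■
■■□□■
□□□■■
t=3: □□□□□
□□□□□
□■■■□
■■□■■
□□□■■
t=4: □□□□□
□□■□□
□□□□□
■■■■■
□□□■■
t=5: ■□□□□
■■■□□
■□□□□
■■■■■
□□□■■
t=6: ■□□□□
■■■□□
■□■□□
■□□□■
□□■■■
t=7: ■□□□□
■■■□□
■□■□□
■□■□■
□■□□■
t=8: ■□□□□
■■■□□
■□■□□
■□■□□
□■□■□
t=9: ■□■□□
■□□■□
■□□□□
■□■□□
□■□■□
t=10: ■□■□■
■□□□■
■□□□■
■□■□□
□■□■□
t=11: ■■■□■
□■■□■
■■□□■
■□■□□
□■□■□
t=12: ■■■■■
□■□■□
■■□■■
■□■□□
□■□■□
t=13: ■■■■■
□■□■□
■■□□■
■□□■■
□■□□□
t=14: ■■■■■
□■□■□
■■□□■
■■□■■
■□■□□
t=15: ■■■■■
□■□■□
□■□□■
□□□■■
□□■□□
t=16: ■■■■■
□■□■□
■■□□■
■■□■■
■□■□□
t=17: ■■■■■
□■□■□
■■□■■
■■■□□
■□■■□
t=18: ■■■■■
■■□■□
□□□■■
□■■□□
■□■■□
t=19: ■■■■■
■■□■□
□□□■■
□■■□■
■□■□■
t=20: □■■■■
□□□■□
■□□■■
□■■□■
■□■□■

14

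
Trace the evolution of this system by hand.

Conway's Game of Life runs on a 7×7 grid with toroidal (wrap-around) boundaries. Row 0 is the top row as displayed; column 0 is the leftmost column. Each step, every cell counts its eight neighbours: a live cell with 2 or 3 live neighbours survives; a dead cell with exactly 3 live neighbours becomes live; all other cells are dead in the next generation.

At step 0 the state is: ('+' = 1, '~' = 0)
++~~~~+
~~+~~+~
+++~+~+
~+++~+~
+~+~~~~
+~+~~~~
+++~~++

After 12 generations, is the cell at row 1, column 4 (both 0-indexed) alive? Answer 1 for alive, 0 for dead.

1

step 0: ++~~~~+
~~+~~+~
+++~+~+
~+++~+~
+~+~~~~
+~+~~~~
+++~~++
step 1: ~~~~~~~
~~++~+~
+~~~+~+
~~~~++~
+~~~~~+
~~++~~~
~~+~~+~
step 2: ~~+++~~
~~~++++
~~~~~~+
~~~~+~~
~~~++++
~+++~~+
~~++~~~
step 3: ~~~~~~~
~~+~~~+
~~~+~~+
~~~++~+
+~~~~~+
++~~~~+
~~~~~~~
step 4: ~~~~~~~
~~~~~~~
+~+++~+
~~~++~+
~+~~~~~
~+~~~~+
+~~~~~~
step 5: ~~~~~~~
~~~+~~~
+~+~+~+
~+~~+~+
~~+~~+~
~+~~~~~
+~~~~~~
step 6: ~~~~~~~
~~~+~~~
+++~+~+
~++~+~+
+++~~+~
~+~~~~~
~~~~~~~
step 7: ~~~~~~~
++++~~~
~~~~+~+
~~~~+~~
~~~+~++
+++~~~~
~~~~~~~
step 8: ~++~~~~
++++~~~
+++~++~
~~~++~+
+++++++
+++~~~+
~+~~~~~
step 9: ~~~+~~~
~~~~+~+
~~~~~+~
~~~~~~~
~~~~~~~
~~~~+~~
~~~~~~~
step 10: ~~~~~~~
~~~~++~
~~~~~+~
~~~~~~~
~~~~~~~
~~~~~~~
~~~~~~~
step 11: ~~~~~~~
~~~~++~
~~~~++~
~~~~~~~
~~~~~~~
~~~~~~~
~~~~~~~
step 12: ~~~~~~~
~~~~++~
~~~~++~
~~~~~~~
~~~~~~~
~~~~~~~
~~~~~~~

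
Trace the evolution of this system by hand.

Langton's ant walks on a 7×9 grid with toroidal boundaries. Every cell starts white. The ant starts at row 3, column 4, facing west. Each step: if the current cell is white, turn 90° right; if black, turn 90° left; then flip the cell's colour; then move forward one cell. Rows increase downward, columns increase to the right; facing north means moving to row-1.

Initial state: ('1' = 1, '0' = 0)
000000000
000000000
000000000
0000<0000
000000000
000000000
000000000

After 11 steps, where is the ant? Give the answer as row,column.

k=0  000000000
000000000
000000000
0000<0000
000000000
000000000
000000000
k=1  000000000
000000000
0000^0000
000010000
000000000
000000000
000000000
k=2  000000000
000000000
00001>000
000010000
000000000
000000000
000000000
k=3  000000000
000000000
000011000
00001v000
000000000
000000000
000000000
k=4  000000000
000000000
000011000
0000<1000
000000000
000000000
000000000
k=5  000000000
000000000
000011000
000001000
0000v0000
000000000
000000000
k=6  000000000
000000000
000011000
000001000
000<10000
000000000
000000000
k=7  000000000
000000000
000011000
000^01000
000110000
000000000
000000000
k=8  000000000
000000000
000011000
0001>1000
000110000
000000000
000000000
k=9  000000000
000000000
000011000
000111000
0001v0000
000000000
000000000
k=10  000000000
000000000
000011000
000111000
00010>000
000000000
000000000
k=11  000000000
000000000
000011000
000111000
000101000
00000v000
000000000

5,5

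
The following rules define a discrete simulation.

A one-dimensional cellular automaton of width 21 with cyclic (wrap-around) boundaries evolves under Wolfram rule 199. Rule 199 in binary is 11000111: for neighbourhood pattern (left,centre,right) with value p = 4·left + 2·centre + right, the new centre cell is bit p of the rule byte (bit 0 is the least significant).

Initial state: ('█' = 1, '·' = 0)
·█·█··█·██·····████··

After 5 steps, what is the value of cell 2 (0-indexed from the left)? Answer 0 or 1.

0

[0] ·█·█··█·██·····████··
[1] ██·█·██··█·████·███·█
[2] ██·█··█·██··███··██··
[3] ·█·█·██··█·█·██·█·█·█
[4] ·█·█··█·██·█··█·█·█·█
[5] ·█·█·██··█·█·██·█·█·█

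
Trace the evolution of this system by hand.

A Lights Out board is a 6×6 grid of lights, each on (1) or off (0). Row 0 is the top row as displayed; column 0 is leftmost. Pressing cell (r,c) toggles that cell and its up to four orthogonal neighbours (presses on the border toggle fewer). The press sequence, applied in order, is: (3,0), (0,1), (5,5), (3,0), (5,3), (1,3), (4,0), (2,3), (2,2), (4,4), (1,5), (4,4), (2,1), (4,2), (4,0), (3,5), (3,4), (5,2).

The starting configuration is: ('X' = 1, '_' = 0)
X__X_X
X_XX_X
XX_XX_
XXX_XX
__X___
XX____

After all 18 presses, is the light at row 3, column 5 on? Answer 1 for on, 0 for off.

0) X__X_X
X_XX_X
XX_XX_
XXX_XX
__X___
XX____
1) X__X_X
X_XX_X
_X_XX_
__X_XX
X_X___
XX____
2) _XXX_X
XXXX_X
_X_XX_
__X_XX
X_X___
XX____
3) _XXX_X
XXXX_X
_X_XX_
__X_XX
X_X__X
XX__XX
4) _XXX_X
XXXX_X
XX_XX_
XXX_XX
__X__X
XX__XX
5) _XXX_X
XXXX_X
XX_XX_
XXX_XX
__XX_X
XXXX_X
6) _XX__X
XX__XX
XX__X_
XXX_XX
__XX_X
XXXX_X
7) _XX__X
XX__XX
XX__X_
_XX_XX
XXXX_X
_XXX_X
8) _XX__X
XX_XXX
XXXX__
_XXXXX
XXXX_X
_XXX_X
9) _XX__X
XXXXXX
X_____
_X_XXX
XXXX_X
_XXX_X
10) _XX__X
XXXXXX
X_____
_X_X_X
XXX_X_
_XXXXX
11) _XX___
XXXX__
X____X
_X_X_X
XXX_X_
_XXXXX
12) _XX___
XXXX__
X____X
_X_XXX
XXXX_X
_XXX_X
13) _XX___
X_XX__
_XX__X
___XXX
XXXX_X
_XXX_X
14) _XX___
X_XX__
_XX__X
__XXXX
X____X
_X_X_X
15) _XX___
X_XX__
_XX__X
X_XXXX
_X___X
XX_X_X
16) _XX___
X_XX__
_XX___
X_XX__
_X____
XX_X_X
17) _XX___
X_XX__
_XX_X_
X_X_XX
_X__X_
XX_X_X
18) _XX___
X_XX__
_XX_X_
X_X_XX
_XX_X_
X_X__X

1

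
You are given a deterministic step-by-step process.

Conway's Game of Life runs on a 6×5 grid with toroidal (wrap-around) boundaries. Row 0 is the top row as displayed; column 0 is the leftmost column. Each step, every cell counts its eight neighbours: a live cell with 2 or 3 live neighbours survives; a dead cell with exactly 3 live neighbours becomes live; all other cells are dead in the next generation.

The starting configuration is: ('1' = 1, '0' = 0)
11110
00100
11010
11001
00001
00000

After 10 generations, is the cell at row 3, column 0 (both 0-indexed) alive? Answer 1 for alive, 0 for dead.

0) 11110
00100
11010
11001
00001
00000
1) 01110
00000
00010
01110
00001
11111
2) 00000
00010
00010
00111
00000
00000
3) 00000
00000
00000
00111
00010
00000
4) 00000
00000
00010
00111
00111
00000
5) 00000
00000
00111
00000
00101
00010
6) 00000
00010
00010
00101
00010
00010
7) 00000
00000
00111
00101
00111
00000
8) 00000
00010
00101
11000
00101
00010
9) 00000
00010
11111
11101
11111
00010
10) 00000
11010
00000
00000
00000
11010

0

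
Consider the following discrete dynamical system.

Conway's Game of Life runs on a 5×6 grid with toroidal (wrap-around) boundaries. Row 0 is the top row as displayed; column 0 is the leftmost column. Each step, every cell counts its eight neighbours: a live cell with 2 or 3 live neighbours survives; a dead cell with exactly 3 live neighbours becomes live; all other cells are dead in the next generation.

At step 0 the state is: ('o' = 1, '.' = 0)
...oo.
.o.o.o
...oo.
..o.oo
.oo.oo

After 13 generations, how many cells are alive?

k=0  ...oo.
.o.o.o
...oo.
..o.oo
.oo.oo
k=1  .o....
.....o
o.....
ooo...
ooo...
k=2  .oo...
o.....
o....o
..o..o
......
k=3  .o....
o....o
oo...o
o....o
.oo...
k=4  .oo...
.....o
.o..o.
..o..o
.oo...
k=5  ooo...
ooo...
o...oo
o.oo..
o..o..
k=6  ...o.o
..oo..
....o.
o.oo..
o..o.o
k=7  o..o.o
..oo..
.o..o.
oooo..
oo.o.o
k=8  ...o.o
oooo.o
o...o.
...o..
...o..
k=9  .o.o.o
.ooo..
o...o.
...oo.
..oo..
k=10  oo....
.o.o.o
.o..oo
..o.oo
......
k=11  ooo...
.o...o
.o....
o..ooo
oo...o
k=12  ..o...
......
.oo...
..o.o.
...o..
k=13  ......
.oo...
.ooo..
.oo...
..oo..

9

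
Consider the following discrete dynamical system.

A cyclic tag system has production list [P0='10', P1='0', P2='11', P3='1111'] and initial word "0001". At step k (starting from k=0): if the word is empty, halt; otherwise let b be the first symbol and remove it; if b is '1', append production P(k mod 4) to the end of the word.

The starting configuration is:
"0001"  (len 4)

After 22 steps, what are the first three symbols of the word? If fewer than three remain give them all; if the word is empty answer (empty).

110

0) "0001"  (len 4)
1) "001"  (len 3)
2) "01"  (len 2)
3) "1"  (len 1)
4) "1111"  (len 4)
5) "11110"  (len 5)
6) "11100"  (len 5)
7) "110011"  (len 6)
8) "100111111"  (len 9)
9) "0011111110"  (len 10)
10) "011111110"  (len 9)
11) "11111110"  (len 8)
12) "11111101111"  (len 11)
13) "111110111110"  (len 12)
14) "111101111100"  (len 12)
15) "1110111110011"  (len 13)
16) "1101111100111111"  (len 16)
17) "10111110011111110"  (len 17)
18) "01111100111111100"  (len 17)
19) "1111100111111100"  (len 16)
20) "1111001111111001111"  (len 19)
21) "11100111111100111110"  (len 20)
22) "11001111111001111100"  (len 20)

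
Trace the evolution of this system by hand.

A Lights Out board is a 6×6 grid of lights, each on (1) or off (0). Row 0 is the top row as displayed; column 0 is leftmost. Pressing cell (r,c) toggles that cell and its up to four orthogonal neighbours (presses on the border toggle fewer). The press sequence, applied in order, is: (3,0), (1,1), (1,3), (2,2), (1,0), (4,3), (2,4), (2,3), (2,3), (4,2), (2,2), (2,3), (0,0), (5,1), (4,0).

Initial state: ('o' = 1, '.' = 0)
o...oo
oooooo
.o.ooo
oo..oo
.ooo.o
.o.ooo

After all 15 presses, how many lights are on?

20

[0] o...oo
oooooo
.o.ooo
oo..oo
.ooo.o
.o.ooo
[1] o...oo
oooooo
oo.ooo
....oo
oooo.o
.o.ooo
[2] oo..oo
...ooo
o..ooo
....oo
oooo.o
.o.ooo
[3] oo.ooo
..o..o
o...oo
....oo
oooo.o
.o.ooo
[4] oo.ooo
.....o
oooooo
..o.oo
oooo.o
.o.ooo
[5] .o.ooo
oo...o
.ooooo
..o.oo
oooo.o
.o.ooo
[6] .o.ooo
oo...o
.ooooo
..oooo
oo..oo
.o..oo
[7] .o.ooo
oo..oo
.oo...
..oo.o
oo..oo
.o..oo
[8] .o.ooo
oo.ooo
.o.oo.
..o..o
oo..oo
.o..oo
[9] .o.ooo
oo..oo
.oo...
..oo.o
oo..oo
.o..oo
[10] .o.ooo
oo..oo
.oo...
...o.o
o.oooo
.oo.oo
[11] .o.ooo
ooo.oo
...o..
..oo.o
o.oooo
.oo.oo
[12] .o.ooo
oooooo
..o.o.
..o..o
o.oooo
.oo.oo
[13] o..ooo
.ooooo
..o.o.
..o..o
o.oooo
.oo.oo
[14] o..ooo
.ooooo
..o.o.
..o..o
oooooo
o...oo
[15] o..ooo
.ooooo
..o.o.
o.o..o
..oooo
....oo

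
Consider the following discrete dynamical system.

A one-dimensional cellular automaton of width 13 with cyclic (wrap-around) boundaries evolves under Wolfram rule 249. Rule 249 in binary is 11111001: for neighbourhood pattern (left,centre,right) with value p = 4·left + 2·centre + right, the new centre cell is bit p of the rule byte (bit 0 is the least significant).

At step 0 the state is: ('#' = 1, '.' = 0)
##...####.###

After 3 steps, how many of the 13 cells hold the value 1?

13

gen 0: ##...####.###
gen 1: ####.########
gen 2: #############
gen 3: #############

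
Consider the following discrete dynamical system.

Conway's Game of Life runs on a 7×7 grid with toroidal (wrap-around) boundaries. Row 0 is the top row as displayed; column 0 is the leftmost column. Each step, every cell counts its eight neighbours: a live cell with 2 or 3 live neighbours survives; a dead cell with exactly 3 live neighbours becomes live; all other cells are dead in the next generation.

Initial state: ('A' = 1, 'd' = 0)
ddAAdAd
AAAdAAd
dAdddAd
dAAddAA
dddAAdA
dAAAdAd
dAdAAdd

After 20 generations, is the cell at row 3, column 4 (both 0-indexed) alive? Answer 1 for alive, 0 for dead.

gen 0: ddAAdAd
AAAdAAd
dAdddAd
dAAddAA
dddAAdA
dAAAdAd
dAdAAdd
gen 1: AddddAA
AddddAd
dddAddd
dAAAddA
ddddddA
AAdddAd
dAdddAd
gen 2: AAddAAd
AdddAAd
AAdAAdA
AdAAddd
dddddAA
AAdddAd
dAddAAd
gen 3: AAdAddd
ddAdddd
ddddddd
ddAAddd
ddAdAAd
AAddddd
ddAdddd
gen 4: dAdAddd
dAAdddd
ddAAddd
ddAAAdd
ddAdAdd
dAAAddd
ddAdddd
gen 5: dAdAddd
dAddddd
ddddAdd
dAddAdd
ddddAdd
dAddddd
ddddddd
gen 6: ddAdddd
ddAdddd
ddddddd
dddAAAd
ddddddd
ddddddd
ddAdddd
gen 7: dAAAddd
ddddddd
dddAAdd
ddddAdd
ddddAdd
ddddddd
ddddddd
gen 8: ddAdddd
ddddAdd
dddAAdd
ddddAAd
ddddddd
ddddddd
ddAdddd
gen 9: dddAddd
ddddAdd
dddAddd
dddAAAd
ddddddd
ddddddd
ddddddd
gen 10: ddddddd
dddAAdd
dddAdAd
dddAAdd
ddddAdd
ddddddd
ddddddd
gen 11: ddddddd
dddAAdd
ddAddAd
dddAdAd
dddAAdd
ddddddd
ddddddd
gen 12: ddddddd
dddAAdd
ddAddAd
ddAAdAd
dddAAdd
ddddddd
ddddddd
gen 13: ddddddd
dddAAdd
ddAddAd
ddAddAd
ddAAAdd
ddddddd
ddddddd
gen 14: ddddddd
dddAAdd
ddAddAd
dAAddAd
ddAAAdd
dddAddd
ddddddd
gen 15: ddddddd
dddAAdd
dAAddAd
dAdddAd
dAddAdd
ddAAAdd
ddddddd
gen 16: ddddddd
ddAAAdd
dAAAdAd
AAddAAd
dAddAAd
ddAAAdd
dddAddd
gen 17: ddAdAdd
dAddAdd
AddddAA
Adddddd
AAddddA
ddAddAd
ddAAAdd
gen 18: dAAdAAd
AAdAAdA
AAdddAA
dddddAd
AAddddA
AdAdAAA
dAAdAAd
gen 19: ddddddd
dddAddd
dAAdddd
dddddAd
dAddAdd
ddAdAdd
ddddddd
gen 20: ddddddd
ddAdddd
ddAdddd
dAAdddd
dddAAAd
dddAddd
ddddddd

0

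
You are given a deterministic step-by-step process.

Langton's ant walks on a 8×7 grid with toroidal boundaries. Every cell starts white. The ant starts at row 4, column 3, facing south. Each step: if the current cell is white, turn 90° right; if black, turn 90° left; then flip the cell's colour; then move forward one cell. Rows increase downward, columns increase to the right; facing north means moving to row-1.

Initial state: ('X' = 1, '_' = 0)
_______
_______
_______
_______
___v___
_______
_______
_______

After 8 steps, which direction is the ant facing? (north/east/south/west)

0) _______
_______
_______
_______
___v___
_______
_______
_______
1) _______
_______
_______
_______
__<X___
_______
_______
_______
2) _______
_______
_______
__^____
__XX___
_______
_______
_______
3) _______
_______
_______
__X>___
__XX___
_______
_______
_______
4) _______
_______
_______
__XX___
__Xv___
_______
_______
_______
5) _______
_______
_______
__XX___
__X_>__
_______
_______
_______
6) _______
_______
_______
__XX___
__X_X__
____v__
_______
_______
7) _______
_______
_______
__XX___
__X_X__
___<X__
_______
_______
8) _______
_______
_______
__XX___
__X^X__
___XX__
_______
_______

north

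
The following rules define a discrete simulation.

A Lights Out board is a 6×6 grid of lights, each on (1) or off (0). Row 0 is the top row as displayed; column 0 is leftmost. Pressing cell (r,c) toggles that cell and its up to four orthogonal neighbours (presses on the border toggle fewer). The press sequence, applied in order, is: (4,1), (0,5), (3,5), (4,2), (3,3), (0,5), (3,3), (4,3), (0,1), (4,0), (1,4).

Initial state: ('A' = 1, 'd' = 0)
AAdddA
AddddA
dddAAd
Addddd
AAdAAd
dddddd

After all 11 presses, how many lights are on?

[0] AAdddA
AddddA
dddAAd
Addddd
AAdAAd
dddddd
[1] AAdddA
AddddA
dddAAd
AAdddd
ddAAAd
dAdddd
[2] AAddAd
Addddd
dddAAd
AAdddd
ddAAAd
dAdddd
[3] AAddAd
Addddd
dddAAA
AAddAA
ddAAAA
dAdddd
[4] AAddAd
Addddd
dddAAA
AAAdAA
dAddAA
dAAddd
[5] AAddAd
Addddd
ddddAA
AAdAdA
dAdAAA
dAAddd
[6] AAdddA
AddddA
ddddAA
AAdAdA
dAdAAA
dAAddd
[7] AAdddA
AddddA
dddAAA
AAAdAA
dAddAA
dAAddd
[8] AAdddA
AddddA
dddAAA
AAAAAA
dAAAdA
dAAAdd
[9] ddAddA
AAdddA
dddAAA
AAAAAA
dAAAdA
dAAAdd
[10] ddAddA
AAdddA
dddAAA
dAAAAA
AdAAdA
AAAAdd
[11] ddAdAA
AAdAAd
dddAdA
dAAAAA
AdAAdA
AAAAdd

22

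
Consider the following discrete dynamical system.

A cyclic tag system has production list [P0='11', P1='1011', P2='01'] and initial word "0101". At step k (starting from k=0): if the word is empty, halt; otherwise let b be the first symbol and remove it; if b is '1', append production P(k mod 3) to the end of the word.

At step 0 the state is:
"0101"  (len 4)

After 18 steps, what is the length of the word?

24

step 0: "0101"  (len 4)
step 1: "101"  (len 3)
step 2: "011011"  (len 6)
step 3: "11011"  (len 5)
step 4: "101111"  (len 6)
step 5: "011111011"  (len 9)
step 6: "11111011"  (len 8)
step 7: "111101111"  (len 9)
step 8: "111011111011"  (len 12)
step 9: "1101111101101"  (len 13)
step 10: "10111110110111"  (len 14)
step 11: "01111101101111011"  (len 17)
step 12: "1111101101111011"  (len 16)
step 13: "11110110111101111"  (len 17)
step 14: "11101101111011111011"  (len 20)
step 15: "110110111101111101101"  (len 21)
step 16: "1011011110111110110111"  (len 22)
step 17: "0110111101111101101111011"  (len 25)
step 18: "110111101111101101111011"  (len 24)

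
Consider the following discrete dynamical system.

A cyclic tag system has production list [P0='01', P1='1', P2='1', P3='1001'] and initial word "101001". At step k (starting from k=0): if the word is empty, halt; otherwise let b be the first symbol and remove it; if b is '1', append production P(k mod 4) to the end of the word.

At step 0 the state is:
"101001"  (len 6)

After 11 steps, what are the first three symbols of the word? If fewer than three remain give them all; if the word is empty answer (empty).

001

step 0: "101001"  (len 6)
step 1: "0100101"  (len 7)
step 2: "100101"  (len 6)
step 3: "001011"  (len 6)
step 4: "01011"  (len 5)
step 5: "1011"  (len 4)
step 6: "0111"  (len 4)
step 7: "111"  (len 3)
step 8: "111001"  (len 6)
step 9: "1100101"  (len 7)
step 10: "1001011"  (len 7)
step 11: "0010111"  (len 7)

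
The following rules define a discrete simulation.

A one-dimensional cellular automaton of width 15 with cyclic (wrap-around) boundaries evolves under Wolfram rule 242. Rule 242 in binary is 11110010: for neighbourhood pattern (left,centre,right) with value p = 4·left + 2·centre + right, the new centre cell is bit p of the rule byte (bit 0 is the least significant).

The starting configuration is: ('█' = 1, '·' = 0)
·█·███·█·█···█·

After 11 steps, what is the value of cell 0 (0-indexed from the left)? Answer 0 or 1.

1

gen 0: ·█·███·█·█···█·
gen 1: █·█·███·█·█·█·█
gen 2: ██·█·███·█·█·█·
gen 3: ·██·█·███·█·█·█
gen 4: █·██·█·███·█·█·
gen 5: ·█·██·█·███·█·█
gen 6: █·█·██·█·███·█·
gen 7: ·█·█·██·█·███·█
gen 8: █·█·█·██·█·███·
gen 9: ·█·█·█·██·█·███
gen 10: █·█·█·█·██·█·██
gen 11: ██·█·█·█·██·█·█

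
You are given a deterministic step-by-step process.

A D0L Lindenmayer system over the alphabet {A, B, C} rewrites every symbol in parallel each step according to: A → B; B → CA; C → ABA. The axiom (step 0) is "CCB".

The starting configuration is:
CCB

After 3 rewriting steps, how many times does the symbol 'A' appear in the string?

10

0) CCB
1) ABAABACA
2) BCABBCABABAB
3) CAABABCACAABABCABCABCA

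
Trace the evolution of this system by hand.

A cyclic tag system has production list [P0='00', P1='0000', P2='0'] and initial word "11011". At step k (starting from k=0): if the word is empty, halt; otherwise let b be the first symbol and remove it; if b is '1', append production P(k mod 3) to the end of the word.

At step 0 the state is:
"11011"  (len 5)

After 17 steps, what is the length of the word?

step 0: "11011"  (len 5)
step 1: "101100"  (len 6)
step 2: "011000000"  (len 9)
step 3: "11000000"  (len 8)
step 4: "100000000"  (len 9)
step 5: "000000000000"  (len 12)
step 6: "00000000000"  (len 11)
step 7: "0000000000"  (len 10)
step 8: "000000000"  (len 9)
step 9: "00000000"  (len 8)
step 10: "0000000"  (len 7)
step 11: "000000"  (len 6)
step 12: "00000"  (len 5)
step 13: "0000"  (len 4)
step 14: "000"  (len 3)
step 15: "00"  (len 2)
step 16: "0"  (len 1)
step 17: (halted — word empty)

0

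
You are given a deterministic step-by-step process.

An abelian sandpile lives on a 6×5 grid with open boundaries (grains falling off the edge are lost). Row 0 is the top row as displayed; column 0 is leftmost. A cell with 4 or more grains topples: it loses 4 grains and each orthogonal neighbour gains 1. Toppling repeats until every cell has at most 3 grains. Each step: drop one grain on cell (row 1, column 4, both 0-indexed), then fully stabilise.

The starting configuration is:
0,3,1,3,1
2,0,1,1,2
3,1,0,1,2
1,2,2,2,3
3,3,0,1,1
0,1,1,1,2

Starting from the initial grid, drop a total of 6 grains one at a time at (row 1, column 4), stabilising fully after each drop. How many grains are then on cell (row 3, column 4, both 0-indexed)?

[0] 0,3,1,3,1
2,0,1,1,2
3,1,0,1,2
1,2,2,2,3
3,3,0,1,1
0,1,1,1,2
[1] 0,3,1,3,1
2,0,1,1,3
3,1,0,1,2
1,2,2,2,3
3,3,0,1,1
0,1,1,1,2
[2] 0,3,1,3,2
2,0,1,2,0
3,1,0,1,3
1,2,2,2,3
3,3,0,1,1
0,1,1,1,2
[3] 0,3,1,3,2
2,0,1,2,1
3,1,0,1,3
1,2,2,2,3
3,3,0,1,1
0,1,1,1,2
[4] 0,3,1,3,2
2,0,1,2,2
3,1,0,1,3
1,2,2,2,3
3,3,0,1,1
0,1,1,1,2
[5] 0,3,1,3,2
2,0,1,2,3
3,1,0,1,3
1,2,2,2,3
3,3,0,1,1
0,1,1,1,2
[6] 0,3,1,3,3
2,0,1,3,1
3,1,0,2,1
1,2,2,3,0
3,3,0,1,2
0,1,1,1,2

0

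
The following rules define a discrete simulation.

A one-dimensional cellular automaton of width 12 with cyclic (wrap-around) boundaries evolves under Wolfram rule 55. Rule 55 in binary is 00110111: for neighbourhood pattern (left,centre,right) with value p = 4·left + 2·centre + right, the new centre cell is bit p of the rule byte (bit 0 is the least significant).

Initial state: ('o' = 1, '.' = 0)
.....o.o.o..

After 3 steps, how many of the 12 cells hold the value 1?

[0] .....o.o.o..
[1] oooooooooooo
[2] ............
[3] oooooooooooo

12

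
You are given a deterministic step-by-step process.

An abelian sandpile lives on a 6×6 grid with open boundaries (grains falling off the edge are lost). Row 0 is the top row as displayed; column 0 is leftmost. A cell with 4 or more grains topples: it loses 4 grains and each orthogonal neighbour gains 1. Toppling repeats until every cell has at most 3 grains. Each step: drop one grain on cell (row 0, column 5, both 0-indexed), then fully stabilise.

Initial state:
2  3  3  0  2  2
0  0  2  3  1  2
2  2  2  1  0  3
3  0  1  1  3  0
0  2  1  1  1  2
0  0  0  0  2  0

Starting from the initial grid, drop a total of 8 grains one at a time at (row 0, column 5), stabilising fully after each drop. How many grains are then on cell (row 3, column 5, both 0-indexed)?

1

[0] 2  3  3  0  2  2
0  0  2  3  1  2
2  2  2  1  0  3
3  0  1  1  3  0
0  2  1  1  1  2
0  0  0  0  2  0
[1] 2  3  3  0  2  3
0  0  2  3  1  2
2  2  2  1  0  3
3  0  1  1  3  0
0  2  1  1  1  2
0  0  0  0  2  0
[2] 2  3  3  0  3  0
0  0  2  3  1  3
2  2  2  1  0  3
3  0  1  1  3  0
0  2  1  1  1  2
0  0  0  0  2  0
[3] 2  3  3  0  3  1
0  0  2  3  1  3
2  2  2  1  0  3
3  0  1  1  3  0
0  2  1  1  1  2
0  0  0  0  2  0
[4] 2  3  3  0  3  2
0  0  2  3  1  3
2  2  2  1  0  3
3  0  1  1  3  0
0  2  1  1  1  2
0  0  0  0  2  0
[5] 2  3  3  0  3  3
0  0  2  3  1  3
2  2  2  1  0  3
3  0  1  1  3  0
0  2  1  1  1  2
0  0  0  0  2  0
[6] 2  3  3  1  0  2
0  0  2  3  3  1
2  2  2  1  1  0
3  0  1  1  3  1
0  2  1  1  1  2
0  0  0  0  2  0
[7] 2  3  3  1  0  3
0  0  2  3  3  1
2  2  2  1  1  0
3  0  1  1  3  1
0  2  1  1  1  2
0  0  0  0  2  0
[8] 2  3  3  1  1  0
0  0  2  3  3  2
2  2  2  1  1  0
3  0  1  1  3  1
0  2  1  1  1  2
0  0  0  0  2  0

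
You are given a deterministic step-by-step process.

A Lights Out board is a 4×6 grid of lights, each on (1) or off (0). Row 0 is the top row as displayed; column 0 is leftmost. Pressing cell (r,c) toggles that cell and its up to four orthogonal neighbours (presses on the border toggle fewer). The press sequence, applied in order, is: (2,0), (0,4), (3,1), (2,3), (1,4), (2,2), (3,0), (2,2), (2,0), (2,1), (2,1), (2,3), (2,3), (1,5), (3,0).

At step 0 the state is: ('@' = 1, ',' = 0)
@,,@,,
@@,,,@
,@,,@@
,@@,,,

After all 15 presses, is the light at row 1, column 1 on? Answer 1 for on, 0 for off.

gen 0: @,,@,,
@@,,,@
,@,,@@
,@@,,,
gen 1: @,,@,,
,@,,,@
@,,,@@
@@@,,,
gen 2: @,,,@@
,@,,@@
@,,,@@
@@@,,,
gen 3: @,,,@@
,@,,@@
@@,,@@
,,,,,,
gen 4: @,,,@@
,@,@@@
@@@@,@
,,,@,,
gen 5: @,,,,@
,@,,,,
@@@@@@
,,,@,,
gen 6: @,,,,@
,@@,,,
@,,,@@
,,@@,,
gen 7: @,,,,@
,@@,,,
,,,,@@
@@@@,,
gen 8: @,,,,@
,@,,,,
,@@@@@
@@,@,,
gen 9: @,,,,@
@@,,,,
@,@@@@
,@,@,,
gen 10: @,,,,@
@,,,,,
,@,@@@
,,,@,,
gen 11: @,,,,@
@@,,,,
@,@@@@
,@,@,,
gen 12: @,,,,@
@@,@,,
@,,,,@
,@,,,,
gen 13: @,,,,@
@@,,,,
@,@@@@
,@,@,,
gen 14: @,,,,,
@@,,@@
@,@@@,
,@,@,,
gen 15: @,,,,,
@@,,@@
,,@@@,
@,,@,,

1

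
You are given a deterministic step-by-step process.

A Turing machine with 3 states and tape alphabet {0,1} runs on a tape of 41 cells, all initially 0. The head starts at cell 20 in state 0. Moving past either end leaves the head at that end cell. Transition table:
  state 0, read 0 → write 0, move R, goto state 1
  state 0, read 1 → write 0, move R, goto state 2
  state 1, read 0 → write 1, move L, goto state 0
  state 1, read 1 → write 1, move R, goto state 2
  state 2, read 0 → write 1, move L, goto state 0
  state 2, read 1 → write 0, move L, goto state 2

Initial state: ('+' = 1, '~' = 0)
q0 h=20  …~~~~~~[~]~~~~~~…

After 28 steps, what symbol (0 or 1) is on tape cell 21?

step 0: q0 h=20  …~~~~~~[~]~~~~~~…
step 1: q1 h=21  …~~~~~~[~]~~~~~~…
step 2: q0 h=20  …~~~~~~[~]+~~~~~…
step 3: q1 h=21  …~~~~~~[+]~~~~~~…
step 4: q2 h=22  …~~~~~+[~]~~~~~~…
step 5: q0 h=21  …~~~~~~[+]+~~~~~…
step 6: q2 h=22  …~~~~~~[+]~~~~~~…
step 7: q2 h=21  …~~~~~~[~]~~~~~~…
step 8: q0 h=20  …~~~~~~[~]+~~~~~…
step 9: q1 h=21  …~~~~~~[+]~~~~~~…
step 10: q2 h=22  …~~~~~+[~]~~~~~~…
step 11: q0 h=21  …~~~~~~[+]+~~~~~…
step 12: q2 h=22  …~~~~~~[+]~~~~~~…
step 13: q2 h=21  …~~~~~~[~]~~~~~~…
step 14: q0 h=20  …~~~~~~[~]+~~~~~…
step 15: q1 h=21  …~~~~~~[+]~~~~~~…
step 16: q2 h=22  …~~~~~+[~]~~~~~~…
step 17: q0 h=21  …~~~~~~[+]+~~~~~…
step 18: q2 h=22  …~~~~~~[+]~~~~~~…
step 19: q2 h=21  …~~~~~~[~]~~~~~~…
step 20: q0 h=20  …~~~~~~[~]+~~~~~…
step 21: q1 h=21  …~~~~~~[+]~~~~~~…
step 22: q2 h=22  …~~~~~+[~]~~~~~~…
step 23: q0 h=21  …~~~~~~[+]+~~~~~…
step 24: q2 h=22  …~~~~~~[+]~~~~~~…
step 25: q2 h=21  …~~~~~~[~]~~~~~~…
step 26: q0 h=20  …~~~~~~[~]+~~~~~…
step 27: q1 h=21  …~~~~~~[+]~~~~~~…
step 28: q2 h=22  …~~~~~+[~]~~~~~~…

1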